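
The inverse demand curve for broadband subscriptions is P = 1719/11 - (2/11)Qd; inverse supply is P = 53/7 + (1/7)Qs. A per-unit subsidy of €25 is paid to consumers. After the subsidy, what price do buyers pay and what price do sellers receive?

Buyers pay €59; sellers receive €84

Pre-subsidy: 1719/11 - (2/11)Q = 53/7 + (1/7)Q gives Q* = 458 and P* = 73.
With the rebate, buyers effectively pay Pb = Ps − 25, where Ps is the price sellers receive.
On the curves, Pb = 1719/11 - (2/11)Q and Ps = 53/7 + (1/7)Q; the wedge Ps − Pb = 25 gives 53/7 + (1/7)Q − (1719/11 - (2/11)Q) = 25, so Q' = 535.
Then Pb = 1719/11 − (2/11)·535 = 59 and Ps = 53/7 + (1/7)·535 = 84.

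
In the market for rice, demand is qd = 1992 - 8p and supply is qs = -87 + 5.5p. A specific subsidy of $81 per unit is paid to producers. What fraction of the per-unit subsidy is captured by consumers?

Consumer share = 11/27

Pre-subsidy: 1992 - 8p = -87 + 5.5p gives p* = 154, q* = 760.
With the subsidy, sellers receive ps = pb + 81 for each unit, where pb is the price buyers pay.
Supply in terms of pb becomes qs = -87 + 5.5(pb + 81) = 358.5 + 5.5pb. Setting this equal to demand: 1992 - 8pb = 358.5 + 5.5pb, so pb = 121.
Sellers receive ps = 121 + 81 = 202; q' = 1992 − 8·121 = 1024.
Buyers' price falls by p* − pb = 154 − 121 = 33; sellers' price rises by ps − p* = 202 − 154 = 48.
So consumers capture 33/81 = 11/27 of each unit of subsidy.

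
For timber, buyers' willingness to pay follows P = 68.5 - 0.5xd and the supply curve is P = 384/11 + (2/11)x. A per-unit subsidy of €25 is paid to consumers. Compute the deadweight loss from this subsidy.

Pre-subsidy: 68.5 - 0.5x = 384/11 + (2/11)x gives x* = 739/15 and P* = 658/15.
With the rebate, buyers effectively pay Pb = Ps − 25, where Ps is the price sellers receive.
On the curves, Pb = 68.5 - 0.5x and Ps = 384/11 + (2/11)x; the wedge Ps − Pb = 25 gives 384/11 + (2/11)x − (68.5 - 0.5x) = 25, so x' = 1289/15.
Then Pb = 68.5 − 0.5·(1289/15) = 383/15 and Ps = 384/11 + (2/11)·(1289/15) = 758/15.
The subsidy expands output by 1289/15 − 739/15 = 110/3 past the efficient level; on those units the gap between marginal cost and willingness to pay runs from 0 up to 25.
DWL = ½ × 25 × 110/3 = 1375/3.

Deadweight loss = 1375/3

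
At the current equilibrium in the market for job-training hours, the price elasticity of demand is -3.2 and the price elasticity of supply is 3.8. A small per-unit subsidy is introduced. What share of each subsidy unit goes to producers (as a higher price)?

Producer share = 16/35

For a small subsidy around the equilibrium, the benefit split depends on the relative slopes, which at a point are proportional to the elasticities.
Buyer share = εs/(εs + |εd|) = 3.8/(3.8 + 3.2) = 19/35; seller share = |εd|/(εs + |εd|) = 16/35.
So producers capture 16/35 of the subsidy.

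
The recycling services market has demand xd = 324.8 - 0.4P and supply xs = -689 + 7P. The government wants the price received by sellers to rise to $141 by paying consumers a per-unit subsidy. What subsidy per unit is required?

At a seller price of 141, quantity supplied is -689 + 7·141 = 298.
Buyers absorb 298 only when they pay Pb with 324.8 − 0.4·Pb = 298, i.e. Pb = 67.
s = Ps − Pb = 141 − 67 = 74.

Required subsidy s = $74 per unit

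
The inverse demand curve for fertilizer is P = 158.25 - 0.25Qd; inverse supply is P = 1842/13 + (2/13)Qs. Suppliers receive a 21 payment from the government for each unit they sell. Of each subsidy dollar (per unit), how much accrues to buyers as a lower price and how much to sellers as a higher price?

Buyers gain 13 per unit; sellers gain 8 per unit

Pre-subsidy: 158.25 - 0.25Q = 1842/13 + (2/13)Q gives Q* = 41 and P* = 148.
With the subsidy, sellers receive Ps = Pb + 21 for each unit, where Pb is the price buyers pay.
On the curves, Pb = 158.25 - 0.25Q and Ps = 1842/13 + (2/13)Q; the wedge Ps − Pb = 21 gives 1842/13 + (2/13)Q − (158.25 - 0.25Q) = 21, so Q' = 93.
Then Pb = 158.25 − 0.25·93 = 135 and Ps = 1842/13 + (2/13)·93 = 156.
Buyers' price falls by P* − Pb = 148 − 135 = 13; sellers' price rises by Ps − P* = 156 − 148 = 8.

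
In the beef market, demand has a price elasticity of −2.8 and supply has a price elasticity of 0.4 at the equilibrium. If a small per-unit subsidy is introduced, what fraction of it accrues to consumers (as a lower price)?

Consumer share = 0.125

For a small subsidy around the equilibrium, the benefit split depends on the relative slopes, which at a point are proportional to the elasticities.
Buyer share = εs/(εs + |εd|) = 0.4/(0.4 + 2.8) = 0.125; seller share = |εd|/(εs + |εd|) = 0.875.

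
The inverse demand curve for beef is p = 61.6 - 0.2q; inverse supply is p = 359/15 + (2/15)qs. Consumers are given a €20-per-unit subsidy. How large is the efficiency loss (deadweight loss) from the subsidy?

Deadweight loss = €600

Pre-subsidy: 61.6 - 0.2q = 359/15 + (2/15)q gives q* = 113 and p* = 39.
With the rebate, buyers effectively pay pb = ps − 20, where ps is the price sellers receive.
On the curves, pb = 61.6 - 0.2q and ps = 359/15 + (2/15)q; the wedge ps − pb = 20 gives 359/15 + (2/15)q − (61.6 - 0.2q) = 20, so q' = 173.
Then pb = 61.6 − 0.2·173 = 27 and ps = 359/15 + (2/15)·173 = 47.
The subsidy expands output by 173 − 113 = 60 past the efficient level; on those units the gap between marginal cost and willingness to pay runs from 0 up to 20.
DWL = ½ × 20 × 60 = 600.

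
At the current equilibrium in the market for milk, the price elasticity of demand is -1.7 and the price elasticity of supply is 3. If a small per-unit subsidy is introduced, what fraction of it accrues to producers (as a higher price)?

Producer share = 17/47

For a small subsidy around the equilibrium, the benefit split depends on the relative slopes, which at a point are proportional to the elasticities.
Buyer share = εs/(εs + |εd|) = 3/(3 + 1.7) = 30/47; seller share = |εd|/(εs + |εd|) = 17/47.
So producers capture 17/47 of the subsidy.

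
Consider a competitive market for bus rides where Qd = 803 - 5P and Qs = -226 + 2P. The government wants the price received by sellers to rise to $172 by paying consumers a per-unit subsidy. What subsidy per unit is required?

At a seller price of 172, quantity supplied is -226 + 2·172 = 118.
Buyers absorb 118 only when they pay Pb with 803 − 5·Pb = 118, i.e. Pb = 137.
s = Ps − Pb = 172 − 137 = 35.

Required subsidy s = $35 per unit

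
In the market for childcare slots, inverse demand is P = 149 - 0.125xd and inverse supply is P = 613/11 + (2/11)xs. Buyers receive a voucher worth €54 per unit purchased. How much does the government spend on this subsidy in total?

Pre-subsidy: 149 - 0.125x = 613/11 + (2/11)x gives x* = 304 and P* = 111.
With the rebate, buyers effectively pay Pb = Ps − 54, where Ps is the price sellers receive.
On the curves, Pb = 149 - 0.125x and Ps = 613/11 + (2/11)x; the wedge Ps − Pb = 54 gives 613/11 + (2/11)x − (149 - 0.125x) = 54, so x' = 480.
Then Pb = 149 − 0.125·480 = 89 and Ps = 613/11 + (2/11)·480 = 143.
Government outlay = subsidy × quantity = 54 × 480 = 25920.

Government cost = €25920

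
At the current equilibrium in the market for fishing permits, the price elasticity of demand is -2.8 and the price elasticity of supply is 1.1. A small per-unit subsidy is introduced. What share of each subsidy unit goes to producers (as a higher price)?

For a small subsidy around the equilibrium, the benefit split depends on the relative slopes, which at a point are proportional to the elasticities.
Buyer share = εs/(εs + |εd|) = 1.1/(1.1 + 2.8) = 11/39; seller share = |εd|/(εs + |εd|) = 28/39.
So producers capture 28/39 of the subsidy.

Producer share = 28/39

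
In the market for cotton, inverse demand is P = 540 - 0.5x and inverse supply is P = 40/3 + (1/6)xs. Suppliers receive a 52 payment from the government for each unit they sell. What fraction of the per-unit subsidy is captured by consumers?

Consumer share = 0.75

Pre-subsidy: 540 - 0.5x = 40/3 + (1/6)x gives x* = 790 and P* = 145.
With the subsidy, sellers receive Ps = Pb + 52 for each unit, where Pb is the price buyers pay.
On the curves, Pb = 540 - 0.5x and Ps = 40/3 + (1/6)x; the wedge Ps − Pb = 52 gives 40/3 + (1/6)x − (540 - 0.5x) = 52, so x' = 868.
Then Pb = 540 − 0.5·868 = 106 and Ps = 40/3 + (1/6)·868 = 158.
Buyers' price falls by P* − Pb = 145 − 106 = 39; sellers' price rises by Ps − P* = 158 − 145 = 13.
So consumers capture 39/52 = 0.75 of each unit of subsidy.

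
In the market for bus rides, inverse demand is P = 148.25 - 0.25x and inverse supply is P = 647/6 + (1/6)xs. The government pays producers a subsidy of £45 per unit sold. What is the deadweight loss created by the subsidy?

Pre-subsidy: 148.25 - 0.25x = 647/6 + (1/6)x gives x* = 97 and P* = 124.
With the subsidy, sellers receive Ps = Pb + 45 for each unit, where Pb is the price buyers pay.
On the curves, Pb = 148.25 - 0.25x and Ps = 647/6 + (1/6)x; the wedge Ps − Pb = 45 gives 647/6 + (1/6)x − (148.25 - 0.25x) = 45, so x' = 205.
Then Pb = 148.25 − 0.25·205 = 97 and Ps = 647/6 + (1/6)·205 = 142.
The subsidy expands output by 205 − 97 = 108 past the efficient level; on those units the gap between marginal cost and willingness to pay runs from 0 up to 45.
DWL = ½ × 45 × 108 = 2430.

Deadweight loss = £2430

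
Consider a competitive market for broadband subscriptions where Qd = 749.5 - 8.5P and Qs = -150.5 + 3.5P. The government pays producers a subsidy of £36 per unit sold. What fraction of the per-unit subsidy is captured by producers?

Pre-subsidy: 749.5 - 8.5P = -150.5 + 3.5P gives P* = 75, Q* = 112.
With the subsidy, sellers receive Ps = Pb + 36 for each unit, where Pb is the price buyers pay.
Supply in terms of Pb becomes Qs = -150.5 + 3.5(Pb + 36) = -24.5 + 3.5Pb. Setting this equal to demand: 749.5 - 8.5Pb = -24.5 + 3.5Pb, so Pb = 64.5.
Sellers receive Ps = 64.5 + 36 = 100.5; Q' = 749.5 − 8.5·64.5 = 201.25.
Buyers' price falls by P* − Pb = 75 − 64.5 = 10.5; sellers' price rises by Ps − P* = 100.5 − 75 = 25.5.
So producers capture 25.5/36 = 17/24 of each unit of subsidy.

Producer share = 17/24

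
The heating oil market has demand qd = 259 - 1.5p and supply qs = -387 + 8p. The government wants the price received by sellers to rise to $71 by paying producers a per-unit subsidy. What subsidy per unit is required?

At a seller price of 71, quantity supplied is -387 + 8·71 = 181.
Buyers absorb 181 only when they pay pb with 259 − 1.5·pb = 181, i.e. pb = 52.
s = ps − pb = 71 − 52 = 19.

Required subsidy s = $19 per unit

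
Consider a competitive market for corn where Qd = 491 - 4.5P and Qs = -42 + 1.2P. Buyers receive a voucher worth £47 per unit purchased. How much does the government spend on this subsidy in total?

Pre-subsidy: 491 - 4.5P = -42 + 1.2P gives P* = 5330/57, Q* = 1334/19.
With the rebate, buyers effectively pay Pb = Ps − 47, where Ps is the price sellers receive.
Demand in terms of Ps becomes Qd = 491 − 4.5(Ps − 47) = 702.5 - 4.5Ps. Setting this equal to supply: 702.5 - 4.5Ps = -42 + 1.2Ps, so Ps = 7445/57.
Buyers pay Pb = 7445/57 − 47 = 4766/57; Q' = -42 + 1.2·(7445/57) = 2180/19.
Government outlay = subsidy × quantity = 47 × 2180/19 = 102460/19.

Government cost = 102460/19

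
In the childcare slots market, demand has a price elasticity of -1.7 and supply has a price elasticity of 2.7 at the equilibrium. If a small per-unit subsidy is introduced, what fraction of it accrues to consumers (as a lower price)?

For a small subsidy around the equilibrium, the benefit split depends on the relative slopes, which at a point are proportional to the elasticities.
Buyer share = εs/(εs + |εd|) = 2.7/(2.7 + 1.7) = 27/44; seller share = |εd|/(εs + |εd|) = 17/44.

Consumer share = 27/44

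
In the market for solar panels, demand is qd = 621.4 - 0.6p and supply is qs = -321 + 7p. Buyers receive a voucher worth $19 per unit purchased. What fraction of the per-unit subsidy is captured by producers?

Pre-subsidy: 621.4 - 0.6p = -321 + 7p gives p* = 124, q* = 547.
With the rebate, buyers effectively pay pb = ps − 19, where ps is the price sellers receive.
Demand in terms of ps becomes qd = 621.4 − 0.6(ps − 19) = 632.8 - 0.6ps. Setting this equal to supply: 632.8 - 0.6ps = -321 + 7ps, so ps = 125.5.
Buyers pay pb = 125.5 − 19 = 106.5; q' = -321 + 7·125.5 = 557.5.
Buyers' price falls by p* − pb = 124 − 106.5 = 17.5; sellers' price rises by ps − p* = 125.5 − 124 = 1.5.
So producers capture 1.5/19 = 3/38 of each unit of subsidy.

Producer share = 3/38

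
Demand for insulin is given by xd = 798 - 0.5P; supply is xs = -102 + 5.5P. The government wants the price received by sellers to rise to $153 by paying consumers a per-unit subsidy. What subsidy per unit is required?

Required subsidy s = $36 per unit

At a seller price of 153, quantity supplied is -102 + 5.5·153 = 739.5.
Buyers absorb 739.5 only when they pay Pb with 798 − 0.5·Pb = 739.5, i.e. Pb = 117.
s = Ps − Pb = 153 − 117 = 36.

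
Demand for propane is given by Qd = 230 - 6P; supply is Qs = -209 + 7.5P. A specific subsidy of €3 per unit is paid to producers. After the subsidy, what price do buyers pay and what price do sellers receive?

Buyers pay 833/27; sellers receive 914/27

Pre-subsidy: 230 - 6P = -209 + 7.5P gives P* = 878/27, Q* = 314/9.
With the subsidy, sellers receive Ps = Pb + 3 for each unit, where Pb is the price buyers pay.
Supply in terms of Pb becomes Qs = -209 + 7.5(Pb + 3) = -186.5 + 7.5Pb. Setting this equal to demand: 230 - 6Pb = -186.5 + 7.5Pb, so Pb = 833/27.
Sellers receive Ps = 833/27 + 3 = 914/27; Q' = 230 − 6·(833/27) = 404/9.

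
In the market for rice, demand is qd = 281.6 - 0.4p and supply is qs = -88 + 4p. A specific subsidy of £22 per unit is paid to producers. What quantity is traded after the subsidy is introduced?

Pre-subsidy: 281.6 - 0.4p = -88 + 4p gives p* = 84, q* = 248.
With the subsidy, sellers receive ps = pb + 22 for each unit, where pb is the price buyers pay.
Supply in terms of pb becomes qs = -88 + 4(pb + 22) = 0 + 4pb. Setting this equal to demand: 281.6 - 0.4pb = 0 + 4pb, so pb = 64.
Sellers receive ps = 64 + 22 = 86; q' = 281.6 − 0.4·64 = 256.

q' = 256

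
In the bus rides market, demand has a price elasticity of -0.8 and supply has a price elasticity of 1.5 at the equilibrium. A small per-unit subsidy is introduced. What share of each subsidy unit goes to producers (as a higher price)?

Producer share = 8/23

For a small subsidy around the equilibrium, the benefit split depends on the relative slopes, which at a point are proportional to the elasticities.
Buyer share = εs/(εs + |εd|) = 1.5/(1.5 + 0.8) = 15/23; seller share = |εd|/(εs + |εd|) = 8/23.
So producers capture 8/23 of the subsidy.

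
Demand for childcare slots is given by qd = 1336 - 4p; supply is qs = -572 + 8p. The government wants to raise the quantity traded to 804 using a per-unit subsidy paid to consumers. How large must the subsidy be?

Required subsidy s = 39 per unit

At q = 804, invert demand for the buyer price: pb = (1336 − 804)/4 = 133; invert supply for the seller price: ps = (804 − (-572))/8 = 172.
The subsidy must fill the gap: s = ps − pb = 172 − 133 = 39.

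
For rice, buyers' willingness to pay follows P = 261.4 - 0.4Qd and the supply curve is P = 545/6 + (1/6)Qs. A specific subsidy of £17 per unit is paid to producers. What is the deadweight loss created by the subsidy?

Pre-subsidy: 261.4 - 0.4Q = 545/6 + (1/6)Q gives Q* = 301 and P* = 141.
With the subsidy, sellers receive Ps = Pb + 17 for each unit, where Pb is the price buyers pay.
On the curves, Pb = 261.4 - 0.4Q and Ps = 545/6 + (1/6)Q; the wedge Ps − Pb = 17 gives 545/6 + (1/6)Q − (261.4 - 0.4Q) = 17, so Q' = 331.
Then Pb = 261.4 − 0.4·331 = 129 and Ps = 545/6 + (1/6)·331 = 146.
The subsidy expands output by 331 − 301 = 30 past the efficient level; on those units the gap between marginal cost and willingness to pay runs from 0 up to 17.
DWL = ½ × 17 × 30 = 255.

Deadweight loss = £255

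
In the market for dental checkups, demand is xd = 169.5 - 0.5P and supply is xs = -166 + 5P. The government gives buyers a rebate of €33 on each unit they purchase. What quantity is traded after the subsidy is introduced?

x' = 154

Pre-subsidy: 169.5 - 0.5P = -166 + 5P gives P* = 61, x* = 139.
With the rebate, buyers effectively pay Pb = Ps − 33, where Ps is the price sellers receive.
Demand in terms of Ps becomes xd = 169.5 − 0.5(Ps − 33) = 186 - 0.5Ps. Setting this equal to supply: 186 - 0.5Ps = -166 + 5Ps, so Ps = 64.
Buyers pay Pb = 64 − 33 = 31; x' = -166 + 5·64 = 154.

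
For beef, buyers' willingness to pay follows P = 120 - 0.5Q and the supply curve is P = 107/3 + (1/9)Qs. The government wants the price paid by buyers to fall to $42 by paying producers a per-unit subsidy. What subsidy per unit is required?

Required subsidy s = $11 per unit

At a buyer price of 42, quantity demanded is 240 − 2·42 = 156.
Sellers supply 156 only when they receive Ps = 107/3 + (1/9)·156 = 53.
s = Ps − Pb = 53 − 42 = 11.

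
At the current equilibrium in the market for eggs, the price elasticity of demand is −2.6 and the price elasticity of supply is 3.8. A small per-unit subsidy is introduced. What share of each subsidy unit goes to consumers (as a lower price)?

Consumer share = 0.59375

For a small subsidy around the equilibrium, the benefit split depends on the relative slopes, which at a point are proportional to the elasticities.
Buyer share = εs/(εs + |εd|) = 3.8/(3.8 + 2.6) = 0.59375; seller share = |εd|/(εs + |εd|) = 0.40625.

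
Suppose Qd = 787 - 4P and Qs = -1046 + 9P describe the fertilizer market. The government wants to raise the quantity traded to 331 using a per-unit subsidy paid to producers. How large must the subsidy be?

Required subsidy s = 39 per unit

At Q = 331, invert demand for the buyer price: Pb = (787 − 331)/4 = 114; invert supply for the seller price: Ps = (331 − (-1046))/9 = 153.
The subsidy must fill the gap: s = Ps − Pb = 153 − 114 = 39.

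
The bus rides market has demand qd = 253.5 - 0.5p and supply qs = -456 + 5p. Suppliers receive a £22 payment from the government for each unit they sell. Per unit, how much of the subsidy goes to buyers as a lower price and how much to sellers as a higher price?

Pre-subsidy: 253.5 - 0.5p = -456 + 5p gives p* = 129, q* = 189.
With the subsidy, sellers receive ps = pb + 22 for each unit, where pb is the price buyers pay.
Supply in terms of pb becomes qs = -456 + 5(pb + 22) = -346 + 5pb. Setting this equal to demand: 253.5 - 0.5pb = -346 + 5pb, so pb = 109.
Sellers receive ps = 109 + 22 = 131; q' = 253.5 − 0.5·109 = 199.
Buyers' price falls by p* − pb = 129 − 109 = 20; sellers' price rises by ps − p* = 131 − 129 = 2.

Buyers gain £20 per unit; sellers gain £2 per unit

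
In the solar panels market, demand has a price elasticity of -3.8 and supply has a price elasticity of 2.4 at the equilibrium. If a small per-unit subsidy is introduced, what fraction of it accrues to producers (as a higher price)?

For a small subsidy around the equilibrium, the benefit split depends on the relative slopes, which at a point are proportional to the elasticities.
Buyer share = εs/(εs + |εd|) = 2.4/(2.4 + 3.8) = 12/31; seller share = |εd|/(εs + |εd|) = 19/31.
So producers capture 19/31 of the subsidy.

Producer share = 19/31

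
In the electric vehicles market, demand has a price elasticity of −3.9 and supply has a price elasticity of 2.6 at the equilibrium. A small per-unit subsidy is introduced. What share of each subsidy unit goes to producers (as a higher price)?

For a small subsidy around the equilibrium, the benefit split depends on the relative slopes, which at a point are proportional to the elasticities.
Buyer share = εs/(εs + |εd|) = 2.6/(2.6 + 3.9) = 0.4; seller share = |εd|/(εs + |εd|) = 0.6.
So producers capture 0.6 of the subsidy.

Producer share = 0.6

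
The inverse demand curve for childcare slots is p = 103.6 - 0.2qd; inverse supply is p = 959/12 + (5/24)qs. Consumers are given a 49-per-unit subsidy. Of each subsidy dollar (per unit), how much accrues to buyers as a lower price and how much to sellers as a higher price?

Pre-subsidy: 103.6 - 0.2q = 959/12 + (5/24)q gives q* = 58 and p* = 92.
With the rebate, buyers effectively pay pb = ps − 49, where ps is the price sellers receive.
On the curves, pb = 103.6 - 0.2q and ps = 959/12 + (5/24)q; the wedge ps − pb = 49 gives 959/12 + (5/24)q − (103.6 - 0.2q) = 49, so q' = 178.
Then pb = 103.6 − 0.2·178 = 68 and ps = 959/12 + (5/24)·178 = 117.
Buyers' price falls by p* − pb = 92 − 68 = 24; sellers' price rises by ps − p* = 117 − 92 = 25.

Buyers gain 24 per unit; sellers gain 25 per unit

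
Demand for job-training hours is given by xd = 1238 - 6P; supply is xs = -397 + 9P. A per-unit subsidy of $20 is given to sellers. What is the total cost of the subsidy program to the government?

Government cost = $13120

Pre-subsidy: 1238 - 6P = -397 + 9P gives P* = 109, x* = 584.
With the subsidy, sellers receive Ps = Pb + 20 for each unit, where Pb is the price buyers pay.
Supply in terms of Pb becomes xs = -397 + 9(Pb + 20) = -217 + 9Pb. Setting this equal to demand: 1238 - 6Pb = -217 + 9Pb, so Pb = 97.
Sellers receive Ps = 97 + 20 = 117; x' = 1238 − 6·97 = 656.
Government outlay = subsidy × quantity = 20 × 656 = 13120.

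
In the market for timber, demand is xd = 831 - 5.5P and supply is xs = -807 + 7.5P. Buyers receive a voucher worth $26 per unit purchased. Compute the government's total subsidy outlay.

Pre-subsidy: 831 - 5.5P = -807 + 7.5P gives P* = 126, x* = 138.
With the rebate, buyers effectively pay Pb = Ps − 26, where Ps is the price sellers receive.
Demand in terms of Ps becomes xd = 831 − 5.5(Ps − 26) = 974 - 5.5Ps. Setting this equal to supply: 974 - 5.5Ps = -807 + 7.5Ps, so Ps = 137.
Buyers pay Pb = 137 − 26 = 111; x' = -807 + 7.5·137 = 220.5.
Government outlay = subsidy × quantity = 26 × 220.5 = 5733.

Government cost = $5733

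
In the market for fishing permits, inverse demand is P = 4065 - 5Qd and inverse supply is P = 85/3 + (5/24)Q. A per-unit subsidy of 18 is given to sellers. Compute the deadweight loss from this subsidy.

Pre-subsidy: 4065 - 5Q = 85/3 + (5/24)Q gives Q* = 775.04 and P* = 189.8.
With the subsidy, sellers receive Ps = Pb + 18 for each unit, where Pb is the price buyers pay.
On the curves, Pb = 4065 - 5Q and Ps = 85/3 + (5/24)Q; the wedge Ps − Pb = 18 gives 85/3 + (5/24)Q − (4065 - 5Q) = 18, so Q' = 778.496.
Then Pb = 4065 − 5·778.496 = 172.52 and Ps = 85/3 + (5/24)·778.496 = 190.52.
The subsidy expands output by 778.496 − 775.04 = 3.456 past the efficient level; on those units the gap between marginal cost and willingness to pay runs from 0 up to 18.
DWL = ½ × 18 × 3.456 = 31.104.

Deadweight loss = 31.104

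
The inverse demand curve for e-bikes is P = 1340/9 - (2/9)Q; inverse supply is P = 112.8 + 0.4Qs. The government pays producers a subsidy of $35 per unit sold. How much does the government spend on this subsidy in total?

Pre-subsidy: 1340/9 - (2/9)Q = 112.8 + 0.4Q gives Q* = 58 and P* = 136.
With the subsidy, sellers receive Ps = Pb + 35 for each unit, where Pb is the price buyers pay.
On the curves, Pb = 1340/9 - (2/9)Q and Ps = 112.8 + 0.4Q; the wedge Ps − Pb = 35 gives 112.8 + 0.4Q − (1340/9 - (2/9)Q) = 35, so Q' = 114.25.
Then Pb = 1340/9 − (2/9)·114.25 = 123.5 and Ps = 112.8 + 0.4·114.25 = 158.5.
Government outlay = subsidy × quantity = 35 × 114.25 = 3998.75.

Government cost = $3998.75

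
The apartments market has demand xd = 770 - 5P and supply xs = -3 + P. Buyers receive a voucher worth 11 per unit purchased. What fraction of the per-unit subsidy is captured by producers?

Producer share = 5/6

Pre-subsidy: 770 - 5P = -3 + P gives P* = 773/6, x* = 755/6.
With the rebate, buyers effectively pay Pb = Ps − 11, where Ps is the price sellers receive.
Demand in terms of Ps becomes xd = 770 − 5(Ps − 11) = 825 - 5Ps. Setting this equal to supply: 825 - 5Ps = -3 + Ps, so Ps = 138.
Buyers pay Pb = 138 − 11 = 127; x' = -3 + 1·138 = 135.
Buyers' price falls by P* − Pb = 773/6 − 127 = 11/6; sellers' price rises by Ps − P* = 138 − 773/6 = 55/6.
So producers capture (55/6)/11 = 5/6 of each unit of subsidy.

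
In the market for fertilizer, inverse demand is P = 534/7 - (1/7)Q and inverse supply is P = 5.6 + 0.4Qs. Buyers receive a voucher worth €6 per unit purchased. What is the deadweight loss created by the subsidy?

Deadweight loss = 630/19

Pre-subsidy: 534/7 - (1/7)Q = 5.6 + 0.4Q gives Q* = 2474/19 and P* = 1096/19.
With the rebate, buyers effectively pay Pb = Ps − 6, where Ps is the price sellers receive.
On the curves, Pb = 534/7 - (1/7)Q and Ps = 5.6 + 0.4Q; the wedge Ps − Pb = 6 gives 5.6 + 0.4Q − (534/7 - (1/7)Q) = 6, so Q' = 2684/19.
Then Pb = 534/7 − (1/7)·(2684/19) = 1066/19 and Ps = 5.6 + 0.4·(2684/19) = 1180/19.
The subsidy expands output by 2684/19 − 2474/19 = 210/19 past the efficient level; on those units the gap between marginal cost and willingness to pay runs from 0 up to 6.
DWL = ½ × 6 × 210/19 = 630/19.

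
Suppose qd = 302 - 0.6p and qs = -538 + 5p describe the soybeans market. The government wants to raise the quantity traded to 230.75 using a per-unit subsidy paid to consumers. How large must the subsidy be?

At q = 230.75, invert demand for the buyer price: pb = (302 − 230.75)/0.6 = 118.75; invert supply for the seller price: ps = (230.75 − (-538))/5 = 153.75.
The subsidy must fill the gap: s = ps − pb = 153.75 − 118.75 = 35.

Required subsidy s = 35 per unit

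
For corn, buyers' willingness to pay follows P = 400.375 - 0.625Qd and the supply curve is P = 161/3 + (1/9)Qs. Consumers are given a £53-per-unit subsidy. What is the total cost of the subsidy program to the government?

Government cost = £28779

Pre-subsidy: 400.375 - 0.625Q = 161/3 + (1/9)Q gives Q* = 471 and P* = 106.
With the rebate, buyers effectively pay Pb = Ps − 53, where Ps is the price sellers receive.
On the curves, Pb = 400.375 - 0.625Q and Ps = 161/3 + (1/9)Q; the wedge Ps − Pb = 53 gives 161/3 + (1/9)Q − (400.375 - 0.625Q) = 53, so Q' = 543.
Then Pb = 400.375 − 0.625·543 = 61 and Ps = 161/3 + (1/9)·543 = 114.
Government outlay = subsidy × quantity = 53 × 543 = 28779.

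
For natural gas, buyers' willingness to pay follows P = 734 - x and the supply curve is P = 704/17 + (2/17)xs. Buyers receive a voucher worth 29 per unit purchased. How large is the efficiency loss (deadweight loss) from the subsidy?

Deadweight loss = 14297/38

Pre-subsidy: 734 - x = 704/17 + (2/17)x gives x* = 11774/19 and P* = 2172/19.
With the rebate, buyers effectively pay Pb = Ps − 29, where Ps is the price sellers receive.
On the curves, Pb = 734 - x and Ps = 704/17 + (2/17)x; the wedge Ps − Pb = 29 gives 704/17 + (2/17)x − (734 - x) = 29, so x' = 12267/19.
Then Pb = 734 − 1·(12267/19) = 1679/19 and Ps = 704/17 + (2/17)·(12267/19) = 2230/19.
The subsidy expands output by 12267/19 − 11774/19 = 493/19 past the efficient level; on those units the gap between marginal cost and willingness to pay runs from 0 up to 29.
DWL = ½ × 29 × 493/19 = 14297/38.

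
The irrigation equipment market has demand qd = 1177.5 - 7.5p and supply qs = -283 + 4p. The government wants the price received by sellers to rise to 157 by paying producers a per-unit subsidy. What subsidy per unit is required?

Required subsidy s = 46 per unit

At a seller price of 157, quantity supplied is -283 + 4·157 = 345.
Buyers absorb 345 only when they pay pb with 1177.5 − 7.5·pb = 345, i.e. pb = 111.
s = ps − pb = 157 − 111 = 46.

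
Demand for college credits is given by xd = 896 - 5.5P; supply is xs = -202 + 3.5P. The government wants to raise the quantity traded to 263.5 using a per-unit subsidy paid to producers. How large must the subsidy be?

Required subsidy s = 18 per unit

At x = 263.5, invert demand for the buyer price: Pb = (896 − 263.5)/5.5 = 115; invert supply for the seller price: Ps = (263.5 − (-202))/3.5 = 133.
The subsidy must fill the gap: s = Ps − Pb = 133 − 115 = 18.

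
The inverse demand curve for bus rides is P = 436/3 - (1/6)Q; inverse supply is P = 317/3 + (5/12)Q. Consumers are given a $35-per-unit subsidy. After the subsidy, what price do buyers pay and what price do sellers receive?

Pre-subsidy: 436/3 - (1/6)Q = 317/3 + (5/12)Q gives Q* = 68 and P* = 134.
With the rebate, buyers effectively pay Pb = Ps − 35, where Ps is the price sellers receive.
On the curves, Pb = 436/3 - (1/6)Q and Ps = 317/3 + (5/12)Q; the wedge Ps − Pb = 35 gives 317/3 + (5/12)Q − (436/3 - (1/6)Q) = 35, so Q' = 128.
Then Pb = 436/3 − (1/6)·128 = 124 and Ps = 317/3 + (5/12)·128 = 159.

Buyers pay $124; sellers receive $159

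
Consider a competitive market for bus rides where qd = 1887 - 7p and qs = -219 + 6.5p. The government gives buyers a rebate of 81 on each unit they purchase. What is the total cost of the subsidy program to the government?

Pre-subsidy: 1887 - 7p = -219 + 6.5p gives p* = 156, q* = 795.
With the rebate, buyers effectively pay pb = ps − 81, where ps is the price sellers receive.
Demand in terms of ps becomes qd = 1887 − 7(ps − 81) = 2454 - 7ps. Setting this equal to supply: 2454 - 7ps = -219 + 6.5ps, so ps = 198.
Buyers pay pb = 198 − 81 = 117; q' = -219 + 6.5·198 = 1068.
Government outlay = subsidy × quantity = 81 × 1068 = 86508.

Government cost = 86508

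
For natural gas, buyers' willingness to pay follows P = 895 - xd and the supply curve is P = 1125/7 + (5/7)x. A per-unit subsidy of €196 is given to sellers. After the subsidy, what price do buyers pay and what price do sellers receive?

Buyers pay 1057/3; sellers receive 1645/3

Pre-subsidy: 895 - x = 1125/7 + (5/7)x gives x* = 1285/3 and P* = 1400/3.
With the subsidy, sellers receive Ps = Pb + 196 for each unit, where Pb is the price buyers pay.
On the curves, Pb = 895 - x and Ps = 1125/7 + (5/7)x; the wedge Ps − Pb = 196 gives 1125/7 + (5/7)x − (895 - x) = 196, so x' = 1628/3.
Then Pb = 895 − 1·(1628/3) = 1057/3 and Ps = 1125/7 + (5/7)·(1628/3) = 1645/3.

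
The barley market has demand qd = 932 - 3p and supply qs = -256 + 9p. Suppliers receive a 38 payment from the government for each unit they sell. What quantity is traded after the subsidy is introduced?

Pre-subsidy: 932 - 3p = -256 + 9p gives p* = 99, q* = 635.
With the subsidy, sellers receive ps = pb + 38 for each unit, where pb is the price buyers pay.
Supply in terms of pb becomes qs = -256 + 9(pb + 38) = 86 + 9pb. Setting this equal to demand: 932 - 3pb = 86 + 9pb, so pb = 70.5.
Sellers receive ps = 70.5 + 38 = 108.5; q' = 932 − 3·70.5 = 720.5.

q' = 720.5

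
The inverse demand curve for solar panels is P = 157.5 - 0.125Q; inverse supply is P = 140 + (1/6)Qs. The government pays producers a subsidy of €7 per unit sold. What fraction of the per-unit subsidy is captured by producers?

Pre-subsidy: 157.5 - 0.125Q = 140 + (1/6)Q gives Q* = 60 and P* = 150.
With the subsidy, sellers receive Ps = Pb + 7 for each unit, where Pb is the price buyers pay.
On the curves, Pb = 157.5 - 0.125Q and Ps = 140 + (1/6)Q; the wedge Ps − Pb = 7 gives 140 + (1/6)Q − (157.5 - 0.125Q) = 7, so Q' = 84.
Then Pb = 157.5 − 0.125·84 = 147 and Ps = 140 + (1/6)·84 = 154.
Buyers' price falls by P* − Pb = 150 − 147 = 3; sellers' price rises by Ps − P* = 154 − 150 = 4.
So producers capture 4/7 = 4/7 of each unit of subsidy.

Producer share = 4/7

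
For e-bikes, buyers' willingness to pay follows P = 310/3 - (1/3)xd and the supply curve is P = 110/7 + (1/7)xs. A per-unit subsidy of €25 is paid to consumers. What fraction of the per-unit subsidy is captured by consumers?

Pre-subsidy: 310/3 - (1/3)x = 110/7 + (1/7)x gives x* = 184 and P* = 42.
With the rebate, buyers effectively pay Pb = Ps − 25, where Ps is the price sellers receive.
On the curves, Pb = 310/3 - (1/3)x and Ps = 110/7 + (1/7)x; the wedge Ps − Pb = 25 gives 110/7 + (1/7)x − (310/3 - (1/3)x) = 25, so x' = 236.5.
Then Pb = 310/3 − (1/3)·236.5 = 24.5 and Ps = 110/7 + (1/7)·236.5 = 49.5.
Buyers' price falls by P* − Pb = 42 − 24.5 = 17.5; sellers' price rises by Ps − P* = 49.5 − 42 = 7.5.
So consumers capture 17.5/25 = 0.7 of each unit of subsidy.

Consumer share = 0.7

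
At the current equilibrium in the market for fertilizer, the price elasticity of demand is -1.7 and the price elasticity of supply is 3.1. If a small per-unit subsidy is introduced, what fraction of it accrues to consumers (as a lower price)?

For a small subsidy around the equilibrium, the benefit split depends on the relative slopes, which at a point are proportional to the elasticities.
Buyer share = εs/(εs + |εd|) = 3.1/(3.1 + 1.7) = 31/48; seller share = |εd|/(εs + |εd|) = 17/48.

Consumer share = 31/48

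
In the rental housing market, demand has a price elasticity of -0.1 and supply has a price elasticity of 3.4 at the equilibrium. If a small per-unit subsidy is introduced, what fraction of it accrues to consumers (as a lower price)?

For a small subsidy around the equilibrium, the benefit split depends on the relative slopes, which at a point are proportional to the elasticities.
Buyer share = εs/(εs + |εd|) = 3.4/(3.4 + 0.1) = 34/35; seller share = |εd|/(εs + |εd|) = 1/35.

Consumer share = 34/35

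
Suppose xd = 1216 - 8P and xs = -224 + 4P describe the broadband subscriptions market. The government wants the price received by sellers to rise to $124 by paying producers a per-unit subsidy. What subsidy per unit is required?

Required subsidy s = $6 per unit

At a seller price of 124, quantity supplied is -224 + 4·124 = 272.
Buyers absorb 272 only when they pay Pb with 1216 − 8·Pb = 272, i.e. Pb = 118.
s = Ps − Pb = 124 − 118 = 6.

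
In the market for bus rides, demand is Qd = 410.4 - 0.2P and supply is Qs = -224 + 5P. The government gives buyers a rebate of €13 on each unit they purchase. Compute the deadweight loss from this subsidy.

Deadweight loss = €16.25

Pre-subsidy: 410.4 - 0.2P = -224 + 5P gives P* = 122, Q* = 386.
With the rebate, buyers effectively pay Pb = Ps − 13, where Ps is the price sellers receive.
Demand in terms of Ps becomes Qd = 410.4 − 0.2(Ps − 13) = 413 - 0.2Ps. Setting this equal to supply: 413 - 0.2Ps = -224 + 5Ps, so Ps = 122.5.
Buyers pay Pb = 122.5 − 13 = 109.5; Q' = -224 + 5·122.5 = 388.5.
The subsidy expands output by 388.5 − 386 = 2.5 past the efficient level; on those units the gap between marginal cost and willingness to pay runs from 0 up to 13.
DWL = ½ × 13 × 2.5 = 16.25.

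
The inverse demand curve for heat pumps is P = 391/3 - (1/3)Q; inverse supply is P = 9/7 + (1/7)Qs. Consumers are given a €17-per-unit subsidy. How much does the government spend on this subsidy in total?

Pre-subsidy: 391/3 - (1/3)Q = 9/7 + (1/7)Q gives Q* = 271 and P* = 40.
With the rebate, buyers effectively pay Pb = Ps − 17, where Ps is the price sellers receive.
On the curves, Pb = 391/3 - (1/3)Q and Ps = 9/7 + (1/7)Q; the wedge Ps − Pb = 17 gives 9/7 + (1/7)Q − (391/3 - (1/3)Q) = 17, so Q' = 306.7.
Then Pb = 391/3 − (1/3)·306.7 = 28.1 and Ps = 9/7 + (1/7)·306.7 = 45.1.
Government outlay = subsidy × quantity = 17 × 306.7 = 5213.9.

Government cost = €5213.9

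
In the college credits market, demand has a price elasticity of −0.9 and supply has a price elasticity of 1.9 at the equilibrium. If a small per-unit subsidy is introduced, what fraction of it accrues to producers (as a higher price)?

Producer share = 9/28

For a small subsidy around the equilibrium, the benefit split depends on the relative slopes, which at a point are proportional to the elasticities.
Buyer share = εs/(εs + |εd|) = 1.9/(1.9 + 0.9) = 19/28; seller share = |εd|/(εs + |εd|) = 9/28.
So producers capture 9/28 of the subsidy.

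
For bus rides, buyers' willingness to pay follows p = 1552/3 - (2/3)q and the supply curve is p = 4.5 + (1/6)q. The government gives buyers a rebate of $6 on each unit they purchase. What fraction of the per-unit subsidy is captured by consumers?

Consumer share = 0.8

Pre-subsidy: 1552/3 - (2/3)q = 4.5 + (1/6)q gives q* = 615.4 and p* = 1606/15.
With the rebate, buyers effectively pay pb = ps − 6, where ps is the price sellers receive.
On the curves, pb = 1552/3 - (2/3)q and ps = 4.5 + (1/6)q; the wedge ps − pb = 6 gives 4.5 + (1/6)q − (1552/3 - (2/3)q) = 6, so q' = 622.6.
Then pb = 1552/3 − (2/3)·622.6 = 1534/15 and ps = 4.5 + (1/6)·622.6 = 1624/15.
Buyers' price falls by p* − pb = 1606/15 − 1534/15 = 4.8; sellers' price rises by ps − p* = 1624/15 − 1606/15 = 1.2.
So consumers capture 4.8/6 = 0.8 of each unit of subsidy.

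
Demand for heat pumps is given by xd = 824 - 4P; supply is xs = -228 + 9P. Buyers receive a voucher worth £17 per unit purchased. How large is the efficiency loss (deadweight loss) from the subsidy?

Deadweight loss = 5202/13

Pre-subsidy: 824 - 4P = -228 + 9P gives P* = 1052/13, x* = 6504/13.
With the rebate, buyers effectively pay Pb = Ps − 17, where Ps is the price sellers receive.
Demand in terms of Ps becomes xd = 824 − 4(Ps − 17) = 892 - 4Ps. Setting this equal to supply: 892 - 4Ps = -228 + 9Ps, so Ps = 1120/13.
Buyers pay Pb = 1120/13 − 17 = 899/13; x' = -228 + 9·(1120/13) = 7116/13.
The subsidy expands output by 7116/13 − 6504/13 = 612/13 past the efficient level; on those units the gap between marginal cost and willingness to pay runs from 0 up to 17.
DWL = ½ × 17 × 612/13 = 5202/13.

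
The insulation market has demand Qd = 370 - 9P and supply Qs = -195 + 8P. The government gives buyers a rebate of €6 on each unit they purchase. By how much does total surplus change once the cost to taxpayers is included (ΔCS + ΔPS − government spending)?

Net change in total surplus = -1296/17

Pre-subsidy: 370 - 9P = -195 + 8P gives P* = 565/17, Q* = 1205/17.
With the rebate, buyers effectively pay Pb = Ps − 6, where Ps is the price sellers receive.
Demand in terms of Ps becomes Qd = 370 − 9(Ps − 6) = 424 - 9Ps. Setting this equal to supply: 424 - 9Ps = -195 + 8Ps, so Ps = 619/17.
Buyers pay Pb = 619/17 − 6 = 517/17; Q' = -195 + 8·(619/17) = 1637/17.
ΔCS = ½(1205/17 + 1637/17)(565/17 − 517/17) = 68208/289; ΔPS = ½(1205/17 + 1637/17)(619/17 − 565/17) = 76734/289.
Government spending = 6 × 1637/17 = 9822/17.
Net change = 68208/289 + 76734/289 − 9822/17 = -1296/17. The loss equals the DWL triangle ½·6·432/17.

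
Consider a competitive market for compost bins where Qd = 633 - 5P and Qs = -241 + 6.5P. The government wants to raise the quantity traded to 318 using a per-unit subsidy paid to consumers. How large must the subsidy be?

At Q = 318, invert demand for the buyer price: Pb = (633 − 318)/5 = 63; invert supply for the seller price: Ps = (318 − (-241))/6.5 = 86.
The subsidy must fill the gap: s = Ps − Pb = 86 − 63 = 23.

Required subsidy s = 23 per unit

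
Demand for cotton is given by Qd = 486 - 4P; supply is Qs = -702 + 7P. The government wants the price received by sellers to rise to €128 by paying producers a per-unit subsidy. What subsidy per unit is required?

At a seller price of 128, quantity supplied is -702 + 7·128 = 194.
Buyers absorb 194 only when they pay Pb with 486 − 4·Pb = 194, i.e. Pb = 73.
s = Ps − Pb = 128 − 73 = 55.

Required subsidy s = €55 per unit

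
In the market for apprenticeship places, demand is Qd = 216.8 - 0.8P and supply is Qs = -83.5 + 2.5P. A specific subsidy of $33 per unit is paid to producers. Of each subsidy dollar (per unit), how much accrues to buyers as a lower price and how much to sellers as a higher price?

Pre-subsidy: 216.8 - 0.8P = -83.5 + 2.5P gives P* = 91, Q* = 144.
With the subsidy, sellers receive Ps = Pb + 33 for each unit, where Pb is the price buyers pay.
Supply in terms of Pb becomes Qs = -83.5 + 2.5(Pb + 33) = -1 + 2.5Pb. Setting this equal to demand: 216.8 - 0.8Pb = -1 + 2.5Pb, so Pb = 66.
Sellers receive Ps = 66 + 33 = 99; Q' = 216.8 − 0.8·66 = 164.
Buyers' price falls by P* − Pb = 91 − 66 = 25; sellers' price rises by Ps − P* = 99 − 91 = 8.

Buyers gain $25 per unit; sellers gain $8 per unit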